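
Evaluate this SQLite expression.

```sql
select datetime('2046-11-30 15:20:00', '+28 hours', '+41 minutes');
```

2046-12-01 20:01:00

+28 hours from 2046-11-30 15:20:00 is 2046-12-01 19:20:00 (crosses midnight).
+41 minutes from 2046-12-01 19:20:00 is 2046-12-01 20:01:00.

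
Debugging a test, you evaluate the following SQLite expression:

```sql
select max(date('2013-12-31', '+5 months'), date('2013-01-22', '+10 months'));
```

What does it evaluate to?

2014-05-31

date('2013-12-31', '+5 months') → 2014-05-31.
date('2013-01-22', '+10 months') → 2013-11-22.
Later of the two is 2014-05-31.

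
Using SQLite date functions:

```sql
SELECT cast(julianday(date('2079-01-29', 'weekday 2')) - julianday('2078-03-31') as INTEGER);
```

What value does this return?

`weekday 2` advances to the next Tuesday; 2079-01-29 is a Sunday, so it moves forward to 2079-01-31.
0 days remain in March 2078 after the 31st (31 − 31).
Full months from April 2078 through December 2078 contribute their day counts.
Then 31 days into January 2079.
Total: 0 + 30 + 31 + 30 + 31 + 31 + 30 + 31 + 30 + 31 + 31 = 306.

306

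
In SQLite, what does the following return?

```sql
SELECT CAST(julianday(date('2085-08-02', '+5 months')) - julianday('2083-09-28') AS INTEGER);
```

Adding +5 months to 2085-08-02 gives 2086-01-02.
2 days remain in September 2083 after the 28th (30 − 28).
Full months from October 2083 through December 2085 contribute their day counts.
Then 2 days into January 2086.
Total: 2 + 31 + 30 + 31 + 31 + 29 + 31 + 30 + 31 + 30 + 31 + 31 + 30 + 31 + 30 + 31 + 31 + 28 + 31 + 30 + 31 + 30 + 31 + 31 + 30 + 31 + 30 + 31 + 2 = 827.

827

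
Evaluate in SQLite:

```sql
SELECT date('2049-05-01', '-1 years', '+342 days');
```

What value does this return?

Adding -1 year to 2049-05-01 gives 2048-05-01.
Applying '+342 days' to 2048-05-01: counting 342 days forward gives 2049-04-08.

2049-04-08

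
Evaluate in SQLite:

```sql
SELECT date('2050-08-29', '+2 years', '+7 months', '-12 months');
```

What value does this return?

2052-03-29

Adding +2 years to 2050-08-29 gives 2052-08-29.
Adding +7 months to 2052-08-29 gives 2053-03-29.
Adding -12 months to 2053-03-29 gives 2052-03-29.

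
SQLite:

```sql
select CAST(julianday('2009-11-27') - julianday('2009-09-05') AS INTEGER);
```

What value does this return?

25 days remain in September 2009 after the 5th (30 − 5).
October 2009: 31 days.
Then 27 days into November 2009.
Total: 25 + 31 + 27 = 83.

83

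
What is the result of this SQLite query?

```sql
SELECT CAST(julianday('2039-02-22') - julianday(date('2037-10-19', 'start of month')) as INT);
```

`start of month` rewinds 2037-10-19 to 2037-10-01.
30 days remain in October 2037 after the 1st (31 − 1).
Full months from November 2037 through January 2039 contribute their day counts.
Then 22 days into February 2039.
Total: 30 + 30 + 31 + 31 + 28 + 31 + 30 + 31 + 30 + 31 + 31 + 30 + 31 + 30 + 31 + 31 + 22 = 509.

509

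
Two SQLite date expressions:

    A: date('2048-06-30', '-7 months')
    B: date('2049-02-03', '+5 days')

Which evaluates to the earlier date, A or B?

A

A = 2047-11-30.
B = 2049-02-08.
A is earlier.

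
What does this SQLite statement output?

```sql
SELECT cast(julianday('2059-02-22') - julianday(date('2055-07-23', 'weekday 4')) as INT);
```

`weekday 4` advances to the next Thursday; 2055-07-23 is a Friday, so it moves forward to 2055-07-29.
2 days remain in July 2055 after the 29th (31 − 29).
Full months from August 2055 through January 2059 contribute their day counts.
Then 22 days into February 2059.
Total: 2 + 31 + 30 + 31 + 30 + 31 + 31 + 29 + 31 + 30 + 31 + 30 + 31 + 31 + 30 + 31 + 30 + 31 + 31 + 28 + 31 + 30 + 31 + 30 + 31 + 31 + 30 + 31 + 30 + 31 + 31 + 28 + 31 + 30 + 31 + 30 + 31 + 31 + 30 + 31 + 30 + 31 + 31 + 22 = 1304.

1304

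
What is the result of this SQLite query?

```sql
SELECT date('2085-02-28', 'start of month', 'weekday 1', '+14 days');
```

2085-02-19

`start of month` rewinds 2085-02-28 to 2085-02-01.
`weekday 1` advances to the next Monday; 2085-02-01 is a Thursday, so it moves forward to 2085-02-05.
Advancing 14 more days within February lands on 2085-02-19.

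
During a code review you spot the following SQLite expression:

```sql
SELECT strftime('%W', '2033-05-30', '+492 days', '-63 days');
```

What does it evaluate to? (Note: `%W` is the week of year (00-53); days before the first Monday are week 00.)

31

First apply '+492 days', '-63 days': 2033-05-30 → 2034-08-02.
2034-08-02 is a Wednesday. SQLite's %W counts Mondays since the year started; the result is 31.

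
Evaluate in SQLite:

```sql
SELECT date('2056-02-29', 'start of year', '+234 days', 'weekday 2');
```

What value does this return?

`start of year` rewinds 2056-02-29 to 2056-01-01.
Applying '+234 days' to 2056-01-01: counting 234 days forward gives 2056-08-22.
`weekday 2` advances to the next Tuesday; 2056-08-22 is already a Tuesday, so it stays at 2056-08-22.

2056-08-22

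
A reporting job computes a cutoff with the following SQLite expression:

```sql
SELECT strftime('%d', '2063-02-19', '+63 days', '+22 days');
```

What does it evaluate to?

15

First apply '+63 days', '+22 days': 2063-02-19 → 2063-05-15.
`%d` extracts the 2-digit day of month: 15.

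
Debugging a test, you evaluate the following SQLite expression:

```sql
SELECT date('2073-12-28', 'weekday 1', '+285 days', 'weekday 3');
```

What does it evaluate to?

`weekday 1` advances to the next Monday; 2073-12-28 is a Thursday, so it moves forward to 2074-01-01.
Applying '+285 days' to 2074-01-01: counting 285 days forward gives 2074-10-13.
`weekday 3` advances to the next Wednesday; 2074-10-13 is a Saturday, so it moves forward to 2074-10-17.

2074-10-17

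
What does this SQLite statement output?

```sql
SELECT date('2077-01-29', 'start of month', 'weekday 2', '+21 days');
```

2077-01-26

`start of month` rewinds 2077-01-29 to 2077-01-01.
`weekday 2` advances to the next Tuesday; 2077-01-01 is a Friday, so it moves forward to 2077-01-05.
Advancing 21 more days within January lands on 2077-01-26.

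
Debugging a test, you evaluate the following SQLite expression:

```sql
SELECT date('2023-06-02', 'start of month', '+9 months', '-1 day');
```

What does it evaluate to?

`start of month` rewinds 2023-06-02 to 2023-06-01.
Adding +9 months to 2023-06-01 gives 2024-03-01.
Going back 1 day from 2024-03-01 reaches 2024-02-29 (last day of February, 29 days).

2024-02-29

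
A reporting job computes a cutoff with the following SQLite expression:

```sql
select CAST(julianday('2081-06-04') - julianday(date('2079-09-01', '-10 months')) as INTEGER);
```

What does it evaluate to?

Adding -10 months to 2079-09-01 gives 2078-11-01.
29 days remain in November 2078 after the 1st (30 − 1).
Full months from December 2078 through May 2081 contribute their day counts.
Then 4 days into June 2081.
Total: 29 + 31 + 31 + 28 + 31 + 30 + 31 + 30 + 31 + 31 + 30 + 31 + 30 + 31 + 31 + 29 + 31 + 30 + 31 + 30 + 31 + 31 + 30 + 31 + 30 + 31 + 31 + 28 + 31 + 30 + 31 + 4 = 946.

946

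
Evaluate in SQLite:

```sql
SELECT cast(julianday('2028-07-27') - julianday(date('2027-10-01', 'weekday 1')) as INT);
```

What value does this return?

`weekday 1` advances to the next Monday; 2027-10-01 is a Friday, so it moves forward to 2027-10-04.
27 days remain in October 2027 after the 4th (31 − 4).
Full months from November 2027 through June 2028 contribute their day counts.
Then 27 days into July 2028.
Total: 27 + 30 + 31 + 31 + 29 + 31 + 30 + 31 + 30 + 27 = 297.

297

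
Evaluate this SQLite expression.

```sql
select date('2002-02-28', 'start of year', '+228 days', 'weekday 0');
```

2002-08-18

`start of year` rewinds 2002-02-28 to 2002-01-01.
Applying '+228 days' to 2002-01-01: counting 228 days forward gives 2002-08-17.
`weekday 0` advances to the next Sunday; 2002-08-17 is a Saturday, so it moves forward to 2002-08-18.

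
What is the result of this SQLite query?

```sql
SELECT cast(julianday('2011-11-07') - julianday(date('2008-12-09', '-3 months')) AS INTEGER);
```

Adding -3 months to 2008-12-09 gives 2008-09-09.
21 days remain in September 2008 after the 9th (30 − 9).
Full months from October 2008 through October 2011 contribute their day counts.
Then 7 days into November 2011.
Total: 21 + 31 + 30 + 31 + 31 + 28 + 31 + 30 + 31 + 30 + 31 + 31 + 30 + 31 + 30 + 31 + 31 + 28 + 31 + 30 + 31 + 30 + 31 + 31 + 30 + 31 + 30 + 31 + 31 + 28 + 31 + 30 + 31 + 30 + 31 + 31 + 30 + 31 + 7 = 1154.

1154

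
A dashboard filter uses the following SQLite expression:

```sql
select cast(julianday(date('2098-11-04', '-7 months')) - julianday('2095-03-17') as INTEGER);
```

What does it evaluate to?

1114

Adding -7 months to 2098-11-04 gives 2098-04-04.
14 days remain in March 2095 after the 17th (31 − 17).
Full months from April 2095 through March 2098 contribute their day counts.
Then 4 days into April 2098.
Total: 14 + 30 + 31 + 30 + 31 + 31 + 30 + 31 + 30 + 31 + 31 + 29 + 31 + 30 + 31 + 30 + 31 + 31 + 30 + 31 + 30 + 31 + 31 + 28 + 31 + 30 + 31 + 30 + 31 + 31 + 30 + 31 + 30 + 31 + 31 + 28 + 31 + 4 = 1114.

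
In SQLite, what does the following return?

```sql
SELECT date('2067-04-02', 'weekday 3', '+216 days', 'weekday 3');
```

`weekday 3` advances to the next Wednesday; 2067-04-02 is a Saturday, so it moves forward to 2067-04-06.
Applying '+216 days' to 2067-04-06: counting 216 days forward gives 2067-11-08.
`weekday 3` advances to the next Wednesday; 2067-11-08 is a Tuesday, so it moves forward to 2067-11-09.

2067-11-09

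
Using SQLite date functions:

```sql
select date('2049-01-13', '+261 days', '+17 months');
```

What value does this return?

Applying '+261 days' to 2049-01-13: counting 261 days forward gives 2049-10-01.
Adding +17 months to 2049-10-01 gives 2051-03-01.

2051-03-01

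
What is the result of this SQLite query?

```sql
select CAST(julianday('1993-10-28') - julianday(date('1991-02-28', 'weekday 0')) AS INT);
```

`weekday 0` advances to the next Sunday; 1991-02-28 is a Thursday, so it moves forward to 1991-03-03.
28 days remain in March 1991 after the 3rd (31 − 3).
Full months from April 1991 through September 1993 contribute their day counts.
Then 28 days into October 1993.
Total: 28 + 30 + 31 + 30 + 31 + 31 + 30 + 31 + 30 + 31 + 31 + 29 + 31 + 30 + 31 + 30 + 31 + 31 + 30 + 31 + 30 + 31 + 31 + 28 + 31 + 30 + 31 + 30 + 31 + 31 + 30 + 28 = 970.

970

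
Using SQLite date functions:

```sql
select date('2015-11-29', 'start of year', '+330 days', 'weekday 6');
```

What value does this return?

`start of year` rewinds 2015-11-29 to 2015-01-01.
Applying '+330 days' to 2015-01-01: counting 330 days forward gives 2015-11-27.
`weekday 6` advances to the next Saturday; 2015-11-27 is a Friday, so it moves forward to 2015-11-28.

2015-11-28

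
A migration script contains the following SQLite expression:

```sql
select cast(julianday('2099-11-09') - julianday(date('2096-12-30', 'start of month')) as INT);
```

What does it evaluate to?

`start of month` rewinds 2096-12-30 to 2096-12-01.
30 days remain in December 2096 after the 1st (31 − 1).
Full months from January 2097 through October 2099 contribute their day counts.
Then 9 days into November 2099.
Total: 30 + 31 + 28 + 31 + 30 + 31 + 30 + 31 + 31 + 30 + 31 + 30 + 31 + 31 + 28 + 31 + 30 + 31 + 30 + 31 + 31 + 30 + 31 + 30 + 31 + 31 + 28 + 31 + 30 + 31 + 30 + 31 + 31 + 30 + 31 + 9 = 1073.

1073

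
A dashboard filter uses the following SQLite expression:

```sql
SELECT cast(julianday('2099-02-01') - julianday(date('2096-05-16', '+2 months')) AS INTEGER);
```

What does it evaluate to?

930

Adding +2 months to 2096-05-16 gives 2096-07-16.
15 days remain in July 2096 after the 16th (31 − 16).
Full months from August 2096 through January 2099 contribute their day counts.
Then 1 day into February 2099.
Total: 15 + 31 + 30 + 31 + 30 + 31 + 31 + 28 + 31 + 30 + 31 + 30 + 31 + 31 + 30 + 31 + 30 + 31 + 31 + 28 + 31 + 30 + 31 + 30 + 31 + 31 + 30 + 31 + 30 + 31 + 31 + 1 = 930.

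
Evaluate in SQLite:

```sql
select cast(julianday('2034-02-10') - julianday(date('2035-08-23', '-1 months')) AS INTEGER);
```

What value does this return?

-528

Adding -1 month to 2035-08-23 gives 2035-07-23.
18 days remain in February 2034 after the 10th (28 − 10).
Full months from March 2034 through June 2035 contribute their day counts.
Then 23 days into July 2035.
Total: 18 + 31 + 30 + 31 + 30 + 31 + 31 + 30 + 31 + 30 + 31 + 31 + 28 + 31 + 30 + 31 + 30 + 23 = 528.
The subtraction is earlier − later, so the result is −528 → -528.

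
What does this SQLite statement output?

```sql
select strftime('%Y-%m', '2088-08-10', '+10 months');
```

First apply '+10 months': 2088-08-10 → 2089-06-10.
`%Y-%m` extracts the year-month: 2089-06.

2089-06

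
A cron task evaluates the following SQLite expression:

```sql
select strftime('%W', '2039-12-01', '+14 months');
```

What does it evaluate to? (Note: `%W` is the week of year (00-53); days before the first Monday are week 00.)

First apply '+14 months': 2039-12-01 → 2041-02-01.
2041-02-01 is a Friday. SQLite's %W counts Mondays since the year started; the result is 04.

04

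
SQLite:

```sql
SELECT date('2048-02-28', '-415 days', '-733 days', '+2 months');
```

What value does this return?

2045-03-06

Applying '-415 days' to 2048-02-28: counting 415 days back gives 2047-01-09.
Applying '-733 days' to 2047-01-09: counting 733 days back gives 2045-01-06.
Adding +2 months to 2045-01-06 gives 2045-03-06.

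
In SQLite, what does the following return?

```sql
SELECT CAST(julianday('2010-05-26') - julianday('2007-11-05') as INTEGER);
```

933

25 days remain in November 2007 after the 5th (30 − 5).
Full months from December 2007 through April 2010 contribute their day counts.
Then 26 days into May 2010.
Total: 25 + 31 + 31 + 29 + 31 + 30 + 31 + 30 + 31 + 31 + 30 + 31 + 30 + 31 + 31 + 28 + 31 + 30 + 31 + 30 + 31 + 31 + 30 + 31 + 30 + 31 + 31 + 28 + 31 + 30 + 26 = 933.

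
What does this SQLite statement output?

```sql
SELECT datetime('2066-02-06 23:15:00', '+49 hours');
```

+49 hours from 2066-02-06 23:15:00 is 2066-02-09 00:15:00 (crosses midnight).

2066-02-09 00:15:00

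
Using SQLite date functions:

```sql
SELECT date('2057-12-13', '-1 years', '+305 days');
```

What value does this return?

Adding -1 year to 2057-12-13 gives 2056-12-13.
Applying '+305 days' to 2056-12-13: counting 305 days forward gives 2057-10-14.

2057-10-14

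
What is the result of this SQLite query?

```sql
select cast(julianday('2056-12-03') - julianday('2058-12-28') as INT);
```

28 days remain in December 2056 after the 3rd (31 − 3).
Full months from January 2057 through November 2058 contribute their day counts.
Then 28 days into December 2058.
Total: 28 + 31 + 28 + 31 + 30 + 31 + 30 + 31 + 31 + 30 + 31 + 30 + 31 + 31 + 28 + 31 + 30 + 31 + 30 + 31 + 31 + 30 + 31 + 30 + 28 = 755.
The subtraction is earlier − later, so the result is −755 → -755.

-755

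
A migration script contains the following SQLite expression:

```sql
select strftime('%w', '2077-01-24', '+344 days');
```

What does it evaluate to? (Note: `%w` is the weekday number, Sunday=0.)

1

First apply '+344 days': 2077-01-24 → 2078-01-03.
2078-01-03 is a Monday; with Sunday=0 that is 1.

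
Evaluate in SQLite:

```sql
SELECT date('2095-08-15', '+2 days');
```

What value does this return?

2095-08-17

Advancing 2 more days within August lands on 2095-08-17.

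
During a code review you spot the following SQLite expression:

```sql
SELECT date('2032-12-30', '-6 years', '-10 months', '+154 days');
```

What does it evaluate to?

Adding -6 years to 2032-12-30 gives 2026-12-30.
Adding -10 months to 2026-12-30 targets 2026-02-30. February 2026 has only 28 days, so SQLite normalizes the 2-day overflow forward to 2026-03-02.
Applying '+154 days' to 2026-03-02: counting 154 days forward gives 2026-08-03.

2026-08-03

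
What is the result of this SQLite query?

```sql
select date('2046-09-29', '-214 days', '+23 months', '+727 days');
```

Applying '-214 days' to 2046-09-29: counting 214 days back gives 2046-02-27.
Adding +23 months to 2046-02-27 gives 2048-01-27.
Applying '+727 days' to 2048-01-27: counting 727 days forward gives 2050-01-23.

2050-01-23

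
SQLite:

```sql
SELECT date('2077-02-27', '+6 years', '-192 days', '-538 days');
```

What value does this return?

Adding +6 years to 2077-02-27 gives 2083-02-27.
Applying '-192 days' to 2083-02-27: counting 192 days back gives 2082-08-19.
Applying '-538 days' to 2082-08-19: counting 538 days back gives 2081-02-27.

2081-02-27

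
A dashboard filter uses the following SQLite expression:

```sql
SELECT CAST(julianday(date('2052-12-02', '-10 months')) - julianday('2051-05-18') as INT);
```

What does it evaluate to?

260

Adding -10 months to 2052-12-02 gives 2052-02-02.
13 days remain in May 2051 after the 18th (31 − 18).
Full months from June 2051 through January 2052 contribute their day counts.
Then 2 days into February 2052.
Total: 13 + 30 + 31 + 31 + 30 + 31 + 30 + 31 + 31 + 2 = 260.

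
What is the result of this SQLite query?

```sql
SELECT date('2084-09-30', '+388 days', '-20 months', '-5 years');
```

2079-02-23

Applying '+388 days' to 2084-09-30: counting 388 days forward gives 2085-10-23.
Adding -20 months to 2085-10-23 gives 2084-02-23.
Adding -5 years to 2084-02-23 gives 2079-02-23.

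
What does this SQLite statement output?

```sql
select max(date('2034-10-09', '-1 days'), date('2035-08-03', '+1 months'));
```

2035-09-03

date('2034-10-09', '-1 days') → 2034-10-08.
date('2035-08-03', '+1 months') → 2035-09-03.
Later of the two is 2035-09-03.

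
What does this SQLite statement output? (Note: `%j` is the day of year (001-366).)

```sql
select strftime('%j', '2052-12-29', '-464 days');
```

First apply '-464 days': 2052-12-29 → 2051-09-22.
Day-of-year for 2051-09-22: days since 2051-01-01 inclusive = 265, zero-padded to 265.

265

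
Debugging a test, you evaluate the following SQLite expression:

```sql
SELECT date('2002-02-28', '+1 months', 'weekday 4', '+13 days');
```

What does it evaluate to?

Adding +1 month to 2002-02-28 gives 2002-03-28.
`weekday 4` advances to the next Thursday; 2002-03-28 is already a Thursday, so it stays at 2002-03-28.
March 2002 has 31 days; 3 remain after the 28th, so 4 days reach 2002-04-01.
Advancing 9 more days within April lands on 2002-04-10.

2002-04-10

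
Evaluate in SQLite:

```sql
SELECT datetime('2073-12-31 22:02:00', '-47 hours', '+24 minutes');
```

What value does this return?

2073-12-29 23:26:00

-47 hours from 2073-12-31 22:02:00 is 2073-12-29 23:02:00 (crosses midnight).
+24 minutes from 2073-12-29 23:02:00 is 2073-12-29 23:26:00.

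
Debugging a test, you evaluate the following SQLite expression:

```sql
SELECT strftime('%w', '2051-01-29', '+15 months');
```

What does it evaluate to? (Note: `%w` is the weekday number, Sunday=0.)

1

First apply '+15 months': 2051-01-29 → 2052-04-29.
2052-04-29 is a Monday; with Sunday=0 that is 1.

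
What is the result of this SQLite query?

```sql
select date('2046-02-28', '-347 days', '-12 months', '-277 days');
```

Applying '-347 days' to 2046-02-28: counting 347 days back gives 2045-03-18.
Adding -12 months to 2045-03-18 gives 2044-03-18.
Applying '-277 days' to 2044-03-18: counting 277 days back gives 2043-06-15.

2043-06-15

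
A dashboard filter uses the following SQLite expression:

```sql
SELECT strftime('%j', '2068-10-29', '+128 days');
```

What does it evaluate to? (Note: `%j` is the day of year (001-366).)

First apply '+128 days': 2068-10-29 → 2069-03-06.
Day-of-year for 2069-03-06: days since 2069-01-01 inclusive = 65, zero-padded to 065.

065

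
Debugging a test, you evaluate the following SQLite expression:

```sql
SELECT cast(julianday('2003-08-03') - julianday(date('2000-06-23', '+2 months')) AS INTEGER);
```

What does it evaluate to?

Adding +2 months to 2000-06-23 gives 2000-08-23.
8 days remain in August 2000 after the 23rd (31 − 23).
Full months from September 2000 through July 2003 contribute their day counts.
Then 3 days into August 2003.
Total: 8 + 30 + 31 + 30 + 31 + 31 + 28 + 31 + 30 + 31 + 30 + 31 + 31 + 30 + 31 + 30 + 31 + 31 + 28 + 31 + 30 + 31 + 30 + 31 + 31 + 30 + 31 + 30 + 31 + 31 + 28 + 31 + 30 + 31 + 30 + 31 + 3 = 1075.

1075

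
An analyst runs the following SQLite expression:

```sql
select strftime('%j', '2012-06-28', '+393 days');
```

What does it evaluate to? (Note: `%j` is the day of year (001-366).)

207

First apply '+393 days': 2012-06-28 → 2013-07-26.
Day-of-year for 2013-07-26: days since 2013-01-01 inclusive = 207, zero-padded to 207.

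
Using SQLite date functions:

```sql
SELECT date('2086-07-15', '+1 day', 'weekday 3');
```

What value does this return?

2086-07-17

Advancing 1 more day within July lands on 2086-07-16.
`weekday 3` advances to the next Wednesday; 2086-07-16 is a Tuesday, so it moves forward to 2086-07-17.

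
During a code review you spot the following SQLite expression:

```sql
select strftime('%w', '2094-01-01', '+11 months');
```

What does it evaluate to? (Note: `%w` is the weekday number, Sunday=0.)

First apply '+11 months': 2094-01-01 → 2094-12-01.
2094-12-01 is a Wednesday; with Sunday=0 that is 3.

3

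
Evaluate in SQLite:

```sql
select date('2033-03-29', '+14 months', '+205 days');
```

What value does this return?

Adding +14 months to 2033-03-29 gives 2034-05-29.
Applying '+205 days' to 2034-05-29: counting 205 days forward gives 2034-12-20.

2034-12-20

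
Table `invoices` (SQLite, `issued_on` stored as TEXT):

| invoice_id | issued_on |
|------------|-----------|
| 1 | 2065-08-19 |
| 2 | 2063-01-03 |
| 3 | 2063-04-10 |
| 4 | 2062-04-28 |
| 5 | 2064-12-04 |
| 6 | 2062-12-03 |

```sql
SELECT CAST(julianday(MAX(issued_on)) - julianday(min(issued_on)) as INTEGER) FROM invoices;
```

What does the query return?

1209

MIN = 2062-04-28, MAX = 2065-08-19.
2 days remain in April 2062 after the 28th (30 − 28).
Full months from May 2062 through July 2065 contribute their day counts.
Then 19 days into August 2065.
Total: 2 + 31 + 30 + 31 + 31 + 30 + 31 + 30 + 31 + 31 + 28 + 31 + 30 + 31 + 30 + 31 + 31 + 30 + 31 + 30 + 31 + 31 + 29 + 31 + 30 + 31 + 30 + 31 + 31 + 30 + 31 + 30 + 31 + 31 + 28 + 31 + 30 + 31 + 30 + 31 + 19 = 1209.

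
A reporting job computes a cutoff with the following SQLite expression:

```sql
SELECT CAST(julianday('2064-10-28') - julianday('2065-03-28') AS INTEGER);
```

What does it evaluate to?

3 days remain in October 2064 after the 28th (31 − 28).
November 2064: 30 days.
December 2064: 31 days.
January 2065: 31 days.
February 2065: 28 days.
Then 28 days into March 2065.
Total: 3 + 30 + 31 + 31 + 28 + 28 = 151.
The subtraction is earlier − later, so the result is −151 → -151.

-151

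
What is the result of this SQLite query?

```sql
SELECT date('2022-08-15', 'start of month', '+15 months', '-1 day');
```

`start of month` rewinds 2022-08-15 to 2022-08-01.
Adding +15 months to 2022-08-01 gives 2023-11-01.
Going back 1 day from 2023-11-01 reaches 2023-10-31 (last day of October, 31 days).

2023-10-31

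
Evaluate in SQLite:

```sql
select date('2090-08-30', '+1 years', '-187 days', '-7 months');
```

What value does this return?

2090-07-24

Adding +1 year to 2090-08-30 gives 2091-08-30.
Applying '-187 days' to 2091-08-30: counting 187 days back gives 2091-02-24.
Adding -7 months to 2091-02-24 gives 2090-07-24.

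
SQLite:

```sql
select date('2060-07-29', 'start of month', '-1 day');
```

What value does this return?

2060-06-30

`start of month` rewinds 2060-07-29 to 2060-07-01.
Going back 1 day from 2060-07-01 reaches 2060-06-30 (last day of June, 30 days).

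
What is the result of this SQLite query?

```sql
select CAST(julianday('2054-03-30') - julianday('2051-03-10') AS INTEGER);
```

21 days remain in March 2051 after the 10th (31 − 10).
Full months from April 2051 through February 2054 contribute their day counts.
Then 30 days into March 2054.
Total: 21 + 30 + 31 + 30 + 31 + 31 + 30 + 31 + 30 + 31 + 31 + 29 + 31 + 30 + 31 + 30 + 31 + 31 + 30 + 31 + 30 + 31 + 31 + 28 + 31 + 30 + 31 + 30 + 31 + 31 + 30 + 31 + 30 + 31 + 31 + 28 + 30 = 1116.

1116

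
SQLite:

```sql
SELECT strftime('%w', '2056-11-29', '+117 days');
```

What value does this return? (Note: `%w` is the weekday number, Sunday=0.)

First apply '+117 days': 2056-11-29 → 2057-03-26.
2057-03-26 is a Monday; with Sunday=0 that is 1.

1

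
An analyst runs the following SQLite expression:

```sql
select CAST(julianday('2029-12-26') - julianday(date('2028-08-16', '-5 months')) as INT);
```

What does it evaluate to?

Adding -5 months to 2028-08-16 gives 2028-03-16.
15 days remain in March 2028 after the 16th (31 − 16).
Full months from April 2028 through November 2029 contribute their day counts.
Then 26 days into December 2029.
Total: 15 + 30 + 31 + 30 + 31 + 31 + 30 + 31 + 30 + 31 + 31 + 28 + 31 + 30 + 31 + 30 + 31 + 31 + 30 + 31 + 30 + 26 = 650.

650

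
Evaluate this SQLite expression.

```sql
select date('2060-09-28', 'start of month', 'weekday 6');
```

`start of month` rewinds 2060-09-28 to 2060-09-01.
`weekday 6` advances to the next Saturday; 2060-09-01 is a Wednesday, so it moves forward to 2060-09-04.

2060-09-04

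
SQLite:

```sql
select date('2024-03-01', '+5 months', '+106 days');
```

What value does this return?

2024-11-15

Adding +5 months to 2024-03-01 gives 2024-08-01.
Applying '+106 days' to 2024-08-01: counting 106 days forward gives 2024-11-15.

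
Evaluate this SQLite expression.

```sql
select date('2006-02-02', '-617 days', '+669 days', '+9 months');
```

Applying '-617 days' to 2006-02-02: counting 617 days back gives 2004-05-26.
Applying '+669 days' to 2004-05-26: counting 669 days forward gives 2006-03-26.
Adding +9 months to 2006-03-26 gives 2006-12-26.

2006-12-26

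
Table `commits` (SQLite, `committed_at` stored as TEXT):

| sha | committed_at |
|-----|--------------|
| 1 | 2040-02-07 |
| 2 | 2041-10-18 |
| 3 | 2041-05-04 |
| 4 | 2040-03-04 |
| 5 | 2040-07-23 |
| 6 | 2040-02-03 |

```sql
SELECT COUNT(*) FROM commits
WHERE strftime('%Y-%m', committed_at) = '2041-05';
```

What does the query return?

Rows with year-month 2041-05: 2041-05-04 → 1.

1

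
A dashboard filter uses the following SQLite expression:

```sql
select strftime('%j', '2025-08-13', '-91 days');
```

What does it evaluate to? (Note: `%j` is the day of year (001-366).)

First apply '-91 days': 2025-08-13 → 2025-05-14.
Day-of-year for 2025-05-14: days since 2025-01-01 inclusive = 134, zero-padded to 134.

134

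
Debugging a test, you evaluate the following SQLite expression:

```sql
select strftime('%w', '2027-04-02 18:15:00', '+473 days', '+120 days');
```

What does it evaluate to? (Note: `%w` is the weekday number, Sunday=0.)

3

First apply '+473 days', '+120 days': 2027-04-02 18:15:00 → 2028-11-15 18:15:00.
2028-11-15 is a Wednesday; with Sunday=0 that is 3.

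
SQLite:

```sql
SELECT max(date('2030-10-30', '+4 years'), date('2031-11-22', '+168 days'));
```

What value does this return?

date('2030-10-30', '+4 years') → 2034-10-30.
date('2031-11-22', '+168 days') → 2032-05-08.
Later of the two is 2034-10-30.

2034-10-30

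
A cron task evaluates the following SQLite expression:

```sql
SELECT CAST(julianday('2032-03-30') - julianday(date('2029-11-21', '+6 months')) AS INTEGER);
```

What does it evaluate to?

Adding +6 months to 2029-11-21 gives 2030-05-21.
10 days remain in May 2030 after the 21st (31 − 21).
Full months from June 2030 through February 2032 contribute their day counts.
Then 30 days into March 2032.
Total: 10 + 30 + 31 + 31 + 30 + 31 + 30 + 31 + 31 + 28 + 31 + 30 + 31 + 30 + 31 + 31 + 30 + 31 + 30 + 31 + 31 + 29 + 30 = 679.

679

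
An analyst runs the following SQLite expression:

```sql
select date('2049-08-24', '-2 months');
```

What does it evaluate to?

2049-06-24

Adding -2 months to 2049-08-24 gives 2049-06-24.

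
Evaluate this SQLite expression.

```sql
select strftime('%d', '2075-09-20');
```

20

`%d` extracts the 2-digit day of month: 20.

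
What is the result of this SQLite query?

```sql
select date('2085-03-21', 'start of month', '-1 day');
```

`start of month` rewinds 2085-03-21 to 2085-03-01.
Going back 1 day from 2085-03-01 reaches 2085-02-28 (last day of February, 28 days).

2085-02-28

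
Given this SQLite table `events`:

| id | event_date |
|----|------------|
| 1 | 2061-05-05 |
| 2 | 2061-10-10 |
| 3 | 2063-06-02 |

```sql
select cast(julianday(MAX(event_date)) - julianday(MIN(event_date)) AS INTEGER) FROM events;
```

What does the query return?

758

MIN = 2061-05-05, MAX = 2063-06-02.
26 days remain in May 2061 after the 5th (31 − 5).
Full months from June 2061 through May 2063 contribute their day counts.
Then 2 days into June 2063.
Total: 26 + 30 + 31 + 31 + 30 + 31 + 30 + 31 + 31 + 28 + 31 + 30 + 31 + 30 + 31 + 31 + 30 + 31 + 30 + 31 + 31 + 28 + 31 + 30 + 31 + 2 = 758.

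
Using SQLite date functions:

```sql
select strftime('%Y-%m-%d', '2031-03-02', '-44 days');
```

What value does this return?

First apply '-44 days': 2031-03-02 → 2031-01-17.
`%Y-%m-%d` extracts the ISO date: 2031-01-17.

2031-01-17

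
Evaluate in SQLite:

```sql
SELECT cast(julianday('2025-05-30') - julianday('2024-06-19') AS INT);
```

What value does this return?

345

11 days remain in June 2024 after the 19th (30 − 19).
Full months from July 2024 through April 2025 contribute their day counts.
Then 30 days into May 2025.
Total: 11 + 31 + 31 + 30 + 31 + 30 + 31 + 31 + 28 + 31 + 30 + 30 = 345.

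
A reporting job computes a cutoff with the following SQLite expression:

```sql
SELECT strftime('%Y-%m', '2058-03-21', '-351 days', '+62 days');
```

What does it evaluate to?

First apply '-351 days', '+62 days': 2058-03-21 → 2057-06-05.
`%Y-%m` extracts the year-month: 2057-06.

2057-06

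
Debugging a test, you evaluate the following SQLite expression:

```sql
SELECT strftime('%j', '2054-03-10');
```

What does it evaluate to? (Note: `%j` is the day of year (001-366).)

069

Day-of-year for 2054-03-10: days since 2054-01-01 inclusive = 69, zero-padded to 069.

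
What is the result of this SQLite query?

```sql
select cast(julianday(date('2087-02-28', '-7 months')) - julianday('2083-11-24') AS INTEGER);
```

977

Adding -7 months to 2087-02-28 gives 2086-07-28.
6 days remain in November 2083 after the 24th (30 − 24).
Full months from December 2083 through June 2086 contribute their day counts.
Then 28 days into July 2086.
Total: 6 + 31 + 31 + 29 + 31 + 30 + 31 + 30 + 31 + 31 + 30 + 31 + 30 + 31 + 31 + 28 + 31 + 30 + 31 + 30 + 31 + 31 + 30 + 31 + 30 + 31 + 31 + 28 + 31 + 30 + 31 + 30 + 28 = 977.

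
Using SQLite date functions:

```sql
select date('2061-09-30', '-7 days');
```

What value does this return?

2061-09-23

Going back 7 days within September lands on 2061-09-23.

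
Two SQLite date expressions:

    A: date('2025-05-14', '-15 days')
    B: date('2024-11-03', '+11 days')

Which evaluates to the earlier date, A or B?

A = 2025-04-29.
B = 2024-11-14.
B is earlier.

B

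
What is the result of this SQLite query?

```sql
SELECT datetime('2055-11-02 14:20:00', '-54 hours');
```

-54 hours from 2055-11-02 14:20:00 is 2055-10-31 08:20:00 (crosses midnight).

2055-10-31 08:20:00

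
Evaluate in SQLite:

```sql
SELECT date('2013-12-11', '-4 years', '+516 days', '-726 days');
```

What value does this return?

Adding -4 years to 2013-12-11 gives 2009-12-11.
Applying '+516 days' to 2009-12-11: counting 516 days forward gives 2011-05-11.
Applying '-726 days' to 2011-05-11: counting 726 days back gives 2009-05-15.

2009-05-15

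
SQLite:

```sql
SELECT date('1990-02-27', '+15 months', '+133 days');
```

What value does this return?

Adding +15 months to 1990-02-27 gives 1991-05-27.
Applying '+133 days' to 1991-05-27: counting 133 days forward gives 1991-10-07.

1991-10-07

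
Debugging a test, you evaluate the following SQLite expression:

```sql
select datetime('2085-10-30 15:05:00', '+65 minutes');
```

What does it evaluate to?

65 minutes = 1h 5m; +65 minutes from 2085-10-30 15:05:00 is 2085-10-30 16:10:00.

2085-10-30 16:10:00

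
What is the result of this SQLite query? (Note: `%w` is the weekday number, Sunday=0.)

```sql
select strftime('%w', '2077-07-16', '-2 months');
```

0

First apply '-2 months': 2077-07-16 → 2077-05-16.
2077-05-16 is a Sunday; with Sunday=0 that is 0.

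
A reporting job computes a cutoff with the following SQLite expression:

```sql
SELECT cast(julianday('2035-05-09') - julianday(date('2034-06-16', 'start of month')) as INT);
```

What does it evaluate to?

`start of month` rewinds 2034-06-16 to 2034-06-01.
29 days remain in June 2034 after the 1st (30 − 1).
Full months from July 2034 through April 2035 contribute their day counts.
Then 9 days into May 2035.
Total: 29 + 31 + 31 + 30 + 31 + 30 + 31 + 31 + 28 + 31 + 30 + 9 = 342.

342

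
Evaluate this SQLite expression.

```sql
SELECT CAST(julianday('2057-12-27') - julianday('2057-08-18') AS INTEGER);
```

13 days remain in August 2057 after the 18th (31 − 18).
September 2057: 30 days.
October 2057: 31 days.
November 2057: 30 days.
Then 27 days into December 2057.
Total: 13 + 30 + 31 + 30 + 27 = 131.

131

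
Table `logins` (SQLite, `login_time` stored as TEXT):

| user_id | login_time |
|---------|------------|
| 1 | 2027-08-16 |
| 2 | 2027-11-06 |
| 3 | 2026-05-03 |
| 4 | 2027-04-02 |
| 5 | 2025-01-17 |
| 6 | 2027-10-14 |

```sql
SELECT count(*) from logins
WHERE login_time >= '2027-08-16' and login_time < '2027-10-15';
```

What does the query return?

Rows in [2027-08-16, 2027-10-15): 2027-08-16, 2027-10-14 → 2 rows.

2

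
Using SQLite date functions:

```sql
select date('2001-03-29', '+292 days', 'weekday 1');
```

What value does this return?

Applying '+292 days' to 2001-03-29: counting 292 days forward gives 2002-01-15.
`weekday 1` advances to the next Monday; 2002-01-15 is a Tuesday, so it moves forward to 2002-01-21.

2002-01-21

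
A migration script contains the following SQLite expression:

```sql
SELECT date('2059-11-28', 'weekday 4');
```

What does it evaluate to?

2059-12-04

`weekday 4` advances to the next Thursday; 2059-11-28 is a Friday, so it moves forward to 2059-12-04.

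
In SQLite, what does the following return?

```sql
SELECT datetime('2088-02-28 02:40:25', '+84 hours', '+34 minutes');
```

+84 hours from 2088-02-28 02:40:25 is 2088-03-02 14:40:25 (crosses midnight).
+34 minutes from 2088-03-02 14:40:25 is 2088-03-02 15:14:25.

2088-03-02 15:14:25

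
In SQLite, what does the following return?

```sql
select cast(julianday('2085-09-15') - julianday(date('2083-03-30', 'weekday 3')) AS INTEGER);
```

899

`weekday 3` advances to the next Wednesday; 2083-03-30 is a Tuesday, so it moves forward to 2083-03-31.
0 days remain in March 2083 after the 31st (31 − 31).
Full months from April 2083 through August 2085 contribute their day counts.
Then 15 days into September 2085.
Total: 0 + 30 + 31 + 30 + 31 + 31 + 30 + 31 + 30 + 31 + 31 + 29 + 31 + 30 + 31 + 30 + 31 + 31 + 30 + 31 + 30 + 31 + 31 + 28 + 31 + 30 + 31 + 30 + 31 + 31 + 15 = 899.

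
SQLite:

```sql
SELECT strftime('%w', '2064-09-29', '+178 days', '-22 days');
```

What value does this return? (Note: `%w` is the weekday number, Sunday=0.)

3

First apply '+178 days', '-22 days': 2064-09-29 → 2065-03-04.
2065-03-04 is a Wednesday; with Sunday=0 that is 3.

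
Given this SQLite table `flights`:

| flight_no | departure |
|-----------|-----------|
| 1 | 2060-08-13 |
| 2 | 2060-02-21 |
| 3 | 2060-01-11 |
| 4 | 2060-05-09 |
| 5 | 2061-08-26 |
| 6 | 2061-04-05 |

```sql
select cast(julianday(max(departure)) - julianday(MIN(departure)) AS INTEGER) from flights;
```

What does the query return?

593

MIN = 2060-01-11, MAX = 2061-08-26.
20 days remain in January 2060 after the 11th (31 − 11).
Full months from February 2060 through July 2061 contribute their day counts.
Then 26 days into August 2061.
Total: 20 + 29 + 31 + 30 + 31 + 30 + 31 + 31 + 30 + 31 + 30 + 31 + 31 + 28 + 31 + 30 + 31 + 30 + 31 + 26 = 593.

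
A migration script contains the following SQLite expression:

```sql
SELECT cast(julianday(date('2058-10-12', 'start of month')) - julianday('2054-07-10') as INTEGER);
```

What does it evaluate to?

1544

`start of month` rewinds 2058-10-12 to 2058-10-01.
21 days remain in July 2054 after the 10th (31 − 10).
Full months from August 2054 through September 2058 contribute their day counts.
Then 1 day into October 2058.
Total: 21 + 31 + 30 + 31 + 30 + 31 + 31 + 28 + 31 + 30 + 31 + 30 + 31 + 31 + 30 + 31 + 30 + 31 + 31 + 29 + 31 + 30 + 31 + 30 + 31 + 31 + 30 + 31 + 30 + 31 + 31 + 28 + 31 + 30 + 31 + 30 + 31 + 31 + 30 + 31 + 30 + 31 + 31 + 28 + 31 + 30 + 31 + 30 + 31 + 31 + 30 + 1 = 1544.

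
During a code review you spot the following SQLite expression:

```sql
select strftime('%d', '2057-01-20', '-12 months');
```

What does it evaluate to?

First apply '-12 months': 2057-01-20 → 2056-01-20.
`%d` extracts the 2-digit day of month: 20.

20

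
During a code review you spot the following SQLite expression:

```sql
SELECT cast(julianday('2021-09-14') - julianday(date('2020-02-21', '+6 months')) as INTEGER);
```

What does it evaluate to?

Adding +6 months to 2020-02-21 gives 2020-08-21.
10 days remain in August 2020 after the 21st (31 − 21).
Full months from September 2020 through August 2021 contribute their day counts.
Then 14 days into September 2021.
Total: 10 + 30 + 31 + 30 + 31 + 31 + 28 + 31 + 30 + 31 + 30 + 31 + 31 + 14 = 389.

389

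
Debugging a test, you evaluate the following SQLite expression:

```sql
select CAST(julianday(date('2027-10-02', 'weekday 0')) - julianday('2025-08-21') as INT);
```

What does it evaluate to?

773

`weekday 0` advances to the next Sunday; 2027-10-02 is a Saturday, so it moves forward to 2027-10-03.
10 days remain in August 2025 after the 21st (31 − 21).
Full months from September 2025 through September 2027 contribute their day counts.
Then 3 days into October 2027.
Total: 10 + 30 + 31 + 30 + 31 + 31 + 28 + 31 + 30 + 31 + 30 + 31 + 31 + 30 + 31 + 30 + 31 + 31 + 28 + 31 + 30 + 31 + 30 + 31 + 31 + 30 + 3 = 773.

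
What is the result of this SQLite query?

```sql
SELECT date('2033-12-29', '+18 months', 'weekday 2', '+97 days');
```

2035-10-08

Adding +18 months to 2033-12-29 gives 2035-06-29.
`weekday 2` advances to the next Tuesday; 2035-06-29 is a Friday, so it moves forward to 2035-07-03.
Applying '+97 days' to 2035-07-03: counting 97 days forward gives 2035-10-08.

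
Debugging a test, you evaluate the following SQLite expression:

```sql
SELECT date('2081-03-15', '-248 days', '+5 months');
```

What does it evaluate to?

2080-12-10

Applying '-248 days' to 2081-03-15: counting 248 days back gives 2080-07-10.
Adding +5 months to 2080-07-10 gives 2080-12-10.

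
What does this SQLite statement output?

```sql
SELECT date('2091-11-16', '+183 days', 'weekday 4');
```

Applying '+183 days' to 2091-11-16: counting 183 days forward gives 2092-05-17.
`weekday 4` advances to the next Thursday; 2092-05-17 is a Saturday, so it moves forward to 2092-05-22.

2092-05-22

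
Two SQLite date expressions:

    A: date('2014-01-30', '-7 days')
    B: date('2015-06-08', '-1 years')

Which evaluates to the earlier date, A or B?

A

A = 2014-01-23.
B = 2014-06-08.
A is earlier.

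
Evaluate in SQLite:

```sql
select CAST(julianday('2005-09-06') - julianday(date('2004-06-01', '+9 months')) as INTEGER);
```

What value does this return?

Adding +9 months to 2004-06-01 gives 2005-03-01.
30 days remain in March 2005 after the 1st (31 − 1).
April 2005: 30 days.
May 2005: 31 days.
June 2005: 30 days.
July 2005: 31 days.
August 2005: 31 days.
Then 6 days into September 2005.
Total: 30 + 30 + 31 + 30 + 31 + 31 + 6 = 189.

189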